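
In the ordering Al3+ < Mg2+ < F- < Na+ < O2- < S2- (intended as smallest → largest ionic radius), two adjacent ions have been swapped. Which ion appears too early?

F-

Compare adjacent ions: Na+ and F- share 10 electrons; the higher nuclear charge on Na (Z=11) contracts it more, so Na+ < F- — yet in this increasing list F- sits before Na+. Nothing else is reversed, so F- should move one place to the right.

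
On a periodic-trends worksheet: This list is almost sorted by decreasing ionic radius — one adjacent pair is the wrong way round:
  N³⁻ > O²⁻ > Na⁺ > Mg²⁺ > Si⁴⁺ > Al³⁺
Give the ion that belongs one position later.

Si⁴⁺

The pair Si⁴⁺, Al³⁺ is the wrong way round — both have 10 electrons but Z(Si)=14 > Z(Al)=13, so Si⁴⁺ should be the smaller of the two. All other adjacent pairs agree with periodic trends, so Si⁴⁺ is the misplaced ion.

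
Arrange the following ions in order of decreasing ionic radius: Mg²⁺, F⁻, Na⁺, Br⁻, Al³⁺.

Electron counts and nuclear charges: Al³⁺ (Z=13, 10 e⁻), Mg²⁺ (Z=12, 10 e⁻), Na⁺ (Z=11, 10 e⁻), F⁻ (Z=9, 10 e⁻), Br⁻ (Z=35, 36 e⁻). Al³⁺ < Mg²⁺ (isoelectronic, higher Z=13 is smaller); Mg²⁺ < Na⁺ (both 10 e⁻, Z=12>11); Na⁺ < F⁻ (both 10 e⁻, Z=11>9); F⁻ < Br⁻ (same group, 2 shells fewer).

Br⁻ > F⁻ > Na⁺ > Mg²⁺ > Al³⁺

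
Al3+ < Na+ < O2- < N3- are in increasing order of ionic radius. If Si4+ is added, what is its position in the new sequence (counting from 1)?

Isoelectronic series (10 e⁻ each). Size is set by nuclear charge: more protons means a smaller ion. Si4+ (Z=14), Al3+ (Z=13), Na+ (Z=11), O2- (Z=8), N3- (Z=7).
The complete sequence is Si4+ < Al3+ < Na+ < O2- < N3-. Si4+ sits at position 1.

1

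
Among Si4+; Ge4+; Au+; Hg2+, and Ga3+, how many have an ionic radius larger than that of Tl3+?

2

Electron counts and nuclear charges: Si4+ has 10 e⁻ (Z=14), Ge4+ has 28 e⁻ (Z=32), Ga3+ has 28 e⁻ (Z=31), Tl3+ has 78 e⁻ (Z=81), Hg2+ has 78 e⁻ (Z=80), Au+ has 78 e⁻ (Z=79). Si4+ < Ge4+ (same group, 1 shell fewer); Ge4+ < Ga3+ (isoelectronic, higher Z=32 is smaller); Ga3+ < Tl3+ (same group, period 4 vs 6); Tl3+ < Hg2+ (both 78 e⁻, Z=81>80); Hg2+ < Au+ (isoelectronic, higher Z=80 is smaller).
Placing each against Tl3+: smaller — Si4+, Ge4+, Ga3+; larger — Hg2+, Au+. That's 2.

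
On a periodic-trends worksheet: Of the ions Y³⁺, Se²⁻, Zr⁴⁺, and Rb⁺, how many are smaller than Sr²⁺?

All of these have 36 electrons (isoelectronic). With the same electron cloud, the ion with the most protons pulls it in tightest. Nuclear charges: Zr⁴⁺ (Z=40), Y³⁺ (Z=39), Sr²⁺ (Z=38), Rb⁺ (Z=37), Se²⁻ (Z=34). Highest Z is smallest.
Placing each against Sr²⁺: smaller — Zr⁴⁺, Y³⁺; larger — Rb⁺, Se²⁻. That's 2.

2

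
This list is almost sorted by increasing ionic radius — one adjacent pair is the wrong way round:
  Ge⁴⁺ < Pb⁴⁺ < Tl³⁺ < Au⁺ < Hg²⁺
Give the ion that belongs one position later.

Au⁺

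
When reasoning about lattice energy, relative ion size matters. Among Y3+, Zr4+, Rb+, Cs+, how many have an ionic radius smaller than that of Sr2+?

Electron counts and nuclear charges: Zr4+ has 36 e⁻ (Z=40), Y3+ has 36 e⁻ (Z=39), Sr2+ has 36 e⁻ (Z=38), Rb+ has 36 e⁻ (Z=37), Cs+ has 54 e⁻ (Z=55). Zr4+ < Y3+ (both 36 e⁻, Z=40>39); Y3+ < Sr2+ (isoelectronic, higher Z=39 is smaller); Sr2+ < Rb+ (isoelectronic, higher Z=38 is smaller); Rb+ < Cs+ (same group, 1 shell fewer).
Relative to Sr2+, the ions that are smaller are Zr4+, Y3+. That's 2.

2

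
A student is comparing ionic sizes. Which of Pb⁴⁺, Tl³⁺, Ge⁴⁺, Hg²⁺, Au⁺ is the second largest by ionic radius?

Ge⁴⁺: 28 e⁻, Z=32, Pb⁴⁺: 78 e⁻, Z=82, Tl³⁺: 78 e⁻, Z=81, Hg²⁺: 78 e⁻, Z=80, Au⁺: 78 e⁻, Z=79. Ge⁴⁺ < Pb⁴⁺ (same group, 2 shells fewer); Pb⁴⁺ < Tl³⁺ (isoelectronic, higher Z=82 is smaller); Tl³⁺ < Hg²⁺ (isoelectronic, higher Z=81 is smaller); Hg²⁺ < Au⁺ (both 78 e⁻, Z=80>79).
Ordering: Ge⁴⁺ < Pb⁴⁺ < Tl³⁺ < Hg²⁺ < Au⁺. The second largest is Hg²⁺.

Hg²⁺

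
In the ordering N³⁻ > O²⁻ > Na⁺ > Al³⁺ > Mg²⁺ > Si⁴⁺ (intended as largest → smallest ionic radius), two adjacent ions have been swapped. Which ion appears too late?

Check each adjacent pair. Al³⁺ and Mg²⁺ are reversed: they are isoelectronic (10 e⁻) and Al has more protons than Mg (13 vs 12), making Al³⁺ smaller. No other neighbouring pair contradicts the periodic trends, so Mg²⁺ is the ion listed too late.

Mg²⁺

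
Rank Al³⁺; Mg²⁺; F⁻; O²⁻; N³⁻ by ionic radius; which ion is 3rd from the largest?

F⁻

These species are isoelectronic with 10 electrons. The only difference is the number of protons: Al³⁺ (Z=13), Mg²⁺ (Z=12), F⁻ (Z=9), O²⁻ (Z=8), N³⁻ (Z=7). The strongest nuclear pull (Al³⁺) gives the smallest ion.
That gives Al³⁺ < Mg²⁺ < F⁻ < O²⁻ < N³⁻. From the largest end, number 3 is F⁻.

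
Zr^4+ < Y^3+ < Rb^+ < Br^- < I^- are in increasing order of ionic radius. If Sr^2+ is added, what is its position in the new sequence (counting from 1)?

3

Electron counts and nuclear charges: Zr^4+ (Z=40, 36 e⁻), Y^3+ (Z=39, 36 e⁻), Sr^2+ (Z=38, 36 e⁻), Rb^+ (Z=37, 36 e⁻), Br^- (Z=35, 36 e⁻), I^- (Z=53, 54 e⁻). Zr^4+ < Y^3+ (both 36 e⁻, Z=40>39); Y^3+ < Sr^2+ (both 36 e⁻, Z=39>38); Sr^2+ < Rb^+ (both 36 e⁻, Z=38>37); Rb^+ < Br^- (both 36 e⁻, Z=37>35); Br^- < I^- (same group, 1 shell fewer).
With Sr^2+ included the full order is Zr^4+ < Y^3+ < Sr^2+ < Rb^+ < Br^- < I^-, so it takes position 3.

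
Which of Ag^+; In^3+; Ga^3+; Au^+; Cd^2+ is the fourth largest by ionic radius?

In^3+

Tabulating Z and e⁻: Ga^3+ has 28 e⁻ (Z=31), In^3+ has 46 e⁻ (Z=49), Cd^2+ has 46 e⁻ (Z=48), Ag^+ has 46 e⁻ (Z=47), Au^+ has 78 e⁻ (Z=79). Ga^3+ < In^3+ (same group, 1 shell fewer); In^3+ < Cd^2+ (both 46 e⁻, Z=49>48); Cd^2+ < Ag^+ (isoelectronic, higher Z=48 is smaller); Ag^+ < Au^+ (same group, period 5 vs 6).
Full ascending order: Ga^3+ < In^3+ < Cd^2+ < Ag^+ < Au^+. Counting from the largest, position 4 is In^3+.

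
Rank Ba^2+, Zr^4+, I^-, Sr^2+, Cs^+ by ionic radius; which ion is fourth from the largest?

Work out protons and electrons: Zr^4+ (Z=40, 36 e⁻), Sr^2+ (Z=38, 36 e⁻), Ba^2+ (Z=56, 54 e⁻), Cs^+ (Z=55, 54 e⁻), I^- (Z=53, 54 e⁻). Zr^4+ < Sr^2+ (both 36 e⁻, Z=40>38); Sr^2+ < Ba^2+ (same group, period 5 vs 6); Ba^2+ < Cs^+ (isoelectronic, higher Z=56 is smaller); Cs^+ < I^- (isoelectronic, higher Z=55 is smaller).
Ordering: Zr^4+ < Sr^2+ < Ba^2+ < Cs^+ < I^-. The fourth largest is Sr^2+.

Sr^2+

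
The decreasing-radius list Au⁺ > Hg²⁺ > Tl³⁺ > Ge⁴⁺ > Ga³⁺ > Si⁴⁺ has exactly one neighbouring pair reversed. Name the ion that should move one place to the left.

Ga³⁺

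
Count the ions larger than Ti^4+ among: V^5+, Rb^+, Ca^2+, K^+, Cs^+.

4

Tabulating Z and e⁻: V^5+ has 18 e⁻ (Z=23), Ti^4+ has 18 e⁻ (Z=22), Ca^2+ has 18 e⁻ (Z=20), K^+ has 18 e⁻ (Z=19), Rb^+ has 36 e⁻ (Z=37), Cs^+ has 54 e⁻ (Z=55). V^5+ < Ti^4+ (both 18 e⁻, Z=23>22); Ti^4+ < Ca^2+ (both 18 e⁻, Z=22>20); Ca^2+ < K^+ (isoelectronic, higher Z=20 is smaller); K^+ < Rb^+ (same group, 1 shell fewer); Rb^+ < Cs^+ (same group, 1 shell fewer).
Overall: V^5+ < Ti^4+ < Ca^2+ < K^+ < Rb^+ < Cs^+. Ti^4+ has 1 below it and 4 above. Count: 4.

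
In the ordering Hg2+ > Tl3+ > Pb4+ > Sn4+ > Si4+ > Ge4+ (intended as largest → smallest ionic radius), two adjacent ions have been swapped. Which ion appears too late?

Ge4+

Compare adjacent ions: Si4+ and Ge4+ are in one column with the same charge; the lighter period-3 ion has one fewer shell and is smaller — yet in this decreasing list Si4+ sits before Ge4+. Nothing else is reversed, so Ge4+ should move one place to the left.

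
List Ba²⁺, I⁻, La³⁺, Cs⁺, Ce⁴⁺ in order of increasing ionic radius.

Ce⁴⁺ < La³⁺ < Ba²⁺ < Cs⁺ < I⁻

These species are isoelectronic with 54 electrons. The only difference is the number of protons: Ce⁴⁺ (Z=58), La³⁺ (Z=57), Ba²⁺ (Z=56), Cs⁺ (Z=55), I⁻ (Z=53). The strongest nuclear pull (Ce⁴⁺) gives the smallest ion.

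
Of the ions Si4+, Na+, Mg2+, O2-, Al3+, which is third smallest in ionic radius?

Mg2+

Isoelectronic series (10 e⁻ each). Size is set by nuclear charge: more protons means a smaller ion. Si4+ (Z=14), Al3+ (Z=13), Mg2+ (Z=12), Na+ (Z=11), O2- (Z=8).
Full ascending order: Si4+ < Al3+ < Mg2+ < Na+ < O2-. Counting from the smallest, position 3 is Mg2+.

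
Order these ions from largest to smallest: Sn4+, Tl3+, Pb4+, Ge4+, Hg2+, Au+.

Au+ > Hg2+ > Tl3+ > Pb4+ > Sn4+ > Ge4+

First list Z and electron count for each: Ge4+: 28 e⁻, Z=32, Sn4+: 46 e⁻, Z=50, Pb4+: 78 e⁻, Z=82, Tl3+: 78 e⁻, Z=81, Hg2+: 78 e⁻, Z=80, Au+: 78 e⁻, Z=79. Ge4+ < Sn4+ (same group, period 4 vs 5); Sn4+ < Pb4+ (same group, 1 shell fewer); Pb4+ < Tl3+ (isoelectronic, higher Z=82 is smaller); Tl3+ < Hg2+ (isoelectronic, higher Z=81 is smaller); Hg2+ < Au+ (both 78 e⁻, Z=80>79).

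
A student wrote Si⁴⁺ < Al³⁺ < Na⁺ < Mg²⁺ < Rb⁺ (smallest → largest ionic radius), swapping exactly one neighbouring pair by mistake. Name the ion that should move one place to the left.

Scanning neighbour by neighbour, only Na⁺/Mg²⁺ violates a trend: both have 10 electrons but Z(Mg)=12 > Z(Na)=11, so Mg²⁺ should be the smaller of the two. That makes Mg²⁺ the one sitting a position late relative to where it belongs.

Mg²⁺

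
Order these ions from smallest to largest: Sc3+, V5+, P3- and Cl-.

These species are isoelectronic with 18 electrons. The only difference is the number of protons: V5+ (Z=23), Sc3+ (Z=21), Cl- (Z=17), P3- (Z=15). The strongest nuclear pull (V5+) gives the smallest ion.

V5+ < Sc3+ < Cl- < P3-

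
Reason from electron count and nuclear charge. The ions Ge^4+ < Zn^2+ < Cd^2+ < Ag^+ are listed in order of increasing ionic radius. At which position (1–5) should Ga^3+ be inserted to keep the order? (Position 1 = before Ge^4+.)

2

Ge^4+ has 28 e⁻ (Z=32), Ga^3+ has 28 e⁻ (Z=31), Zn^2+ has 28 e⁻ (Z=30), Cd^2+ has 46 e⁻ (Z=48), Ag^+ has 46 e⁻ (Z=47). Ge^4+ < Ga^3+ (both 28 e⁻, Z=32>31); Ga^3+ < Zn^2+ (isoelectronic, higher Z=31 is smaller); Zn^2+ < Cd^2+ (same group, 1 shell fewer); Cd^2+ < Ag^+ (both 46 e⁻, Z=48>47).
Merged order: Ge^4+ < Ga^3+ < Zn^2+ < Cd^2+ < Ag^+ — Ga^3+ is number 2.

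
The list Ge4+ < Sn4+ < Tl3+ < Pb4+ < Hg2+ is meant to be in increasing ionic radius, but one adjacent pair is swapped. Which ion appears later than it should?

Compare adjacent ions: both have 78 electrons but Z(Pb)=82 > Z(Tl)=81, so Pb4+ should be the smaller of the two — yet in this increasing list Tl3+ sits before Pb4+. Nothing else is reversed, so Pb4+ should move one place to the left.

Pb4+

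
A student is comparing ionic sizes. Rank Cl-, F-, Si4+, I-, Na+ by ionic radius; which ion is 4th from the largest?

Electron counts and nuclear charges: Si4+ has 10 e⁻ (Z=14), Na+ has 10 e⁻ (Z=11), F- has 10 e⁻ (Z=9), Cl- has 18 e⁻ (Z=17), I- has 54 e⁻ (Z=53). Si4+ < Na+ (both 10 e⁻, Z=14>11); Na+ < F- (isoelectronic, higher Z=11 is smaller); F- < Cl- (same group, 1 shell fewer); Cl- < I- (same group, period 3 vs 5).
Ordering: Si4+ < Na+ < F- < Cl- < I-. The 4th largest is Na+.

Na+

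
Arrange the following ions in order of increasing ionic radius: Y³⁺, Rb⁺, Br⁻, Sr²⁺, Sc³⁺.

Work out protons and electrons: Sc³⁺ (Z=21, 18 e⁻), Y³⁺ (Z=39, 36 e⁻), Sr²⁺ (Z=38, 36 e⁻), Rb⁺ (Z=37, 36 e⁻), Br⁻ (Z=35, 36 e⁻). Sc³⁺ < Y³⁺ (same group, 1 shell fewer); Y³⁺ < Sr²⁺ (both 36 e⁻, Z=39>38); Sr²⁺ < Rb⁺ (both 36 e⁻, Z=38>37); Rb⁺ < Br⁻ (isoelectronic, higher Z=37 is smaller).

Sc³⁺ < Y³⁺ < Sr²⁺ < Rb⁺ < Br⁻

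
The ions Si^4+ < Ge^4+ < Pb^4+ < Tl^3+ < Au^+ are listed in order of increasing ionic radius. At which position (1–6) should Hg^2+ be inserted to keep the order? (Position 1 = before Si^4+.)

5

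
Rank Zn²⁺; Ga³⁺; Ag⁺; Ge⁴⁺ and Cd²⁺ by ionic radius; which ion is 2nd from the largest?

Cd²⁺

First list Z and electron count for each: Ge⁴⁺ (Z=32, 28 e⁻), Ga³⁺ (Z=31, 28 e⁻), Zn²⁺ (Z=30, 28 e⁻), Cd²⁺ (Z=48, 46 e⁻), Ag⁺ (Z=47, 46 e⁻). Ge⁴⁺ < Ga³⁺ (isoelectronic, higher Z=32 is smaller); Ga³⁺ < Zn²⁺ (both 28 e⁻, Z=31>30); Zn²⁺ < Cd²⁺ (same group, period 4 vs 5); Cd²⁺ < Ag⁺ (both 46 e⁻, Z=48>47).
That gives Ge⁴⁺ < Ga³⁺ < Zn²⁺ < Cd²⁺ < Ag⁺. From the largest end, number 2 is Cd²⁺.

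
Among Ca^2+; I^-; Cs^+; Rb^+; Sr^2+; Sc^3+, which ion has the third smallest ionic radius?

Sr^2+

Tabulating Z and e⁻: Sc^3+ has 18 e⁻ (Z=21), Ca^2+ has 18 e⁻ (Z=20), Sr^2+ has 36 e⁻ (Z=38), Rb^+ has 36 e⁻ (Z=37), Cs^+ has 54 e⁻ (Z=55), I^- has 54 e⁻ (Z=53). Sc^3+ < Ca^2+ (isoelectronic, higher Z=21 is smaller); Ca^2+ < Sr^2+ (same group, period 4 vs 5); Sr^2+ < Rb^+ (isoelectronic, higher Z=38 is smaller); Rb^+ < Cs^+ (same group, 1 shell fewer); Cs^+ < I^- (both 54 e⁻, Z=55>53).
That gives Sc^3+ < Ca^2+ < Sr^2+ < Rb^+ < Cs^+ < I^-. From the smallest end, number 3 is Sr^2+.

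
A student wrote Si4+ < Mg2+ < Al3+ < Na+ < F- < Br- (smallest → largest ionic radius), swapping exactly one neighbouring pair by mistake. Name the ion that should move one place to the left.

Al3+

Scanning neighbour by neighbour, only Mg2+/Al3+ violates a trend: both have 10 electrons but Z(Al)=13 > Z(Mg)=12, so Al3+ should be the smaller of the two. That makes Al3+ the one sitting a position late relative to where it belongs.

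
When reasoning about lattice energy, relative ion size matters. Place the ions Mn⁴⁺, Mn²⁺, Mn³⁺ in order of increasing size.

Mn⁴⁺ < Mn³⁺ < Mn²⁺

For a single element, ionic radius drops as positive charge rises — Mn⁴⁺ < Mn²⁺.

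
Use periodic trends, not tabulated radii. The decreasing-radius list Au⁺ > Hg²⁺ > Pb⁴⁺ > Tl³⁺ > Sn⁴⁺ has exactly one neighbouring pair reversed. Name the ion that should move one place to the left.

Tl³⁺

The pair Pb⁴⁺, Tl³⁺ is the wrong way round — they are isoelectronic (78 e⁻) and Pb has more protons than Tl (82 vs 81), making Pb⁴⁺ smaller. All other adjacent pairs agree with periodic trends, so Tl³⁺ is the misplaced ion.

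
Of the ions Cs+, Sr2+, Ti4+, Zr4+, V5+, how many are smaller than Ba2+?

4

First list Z and electron count for each: V5+: 18 e⁻, Z=23, Ti4+: 18 e⁻, Z=22, Zr4+: 36 e⁻, Z=40, Sr2+: 36 e⁻, Z=38, Ba2+: 54 e⁻, Z=56, Cs+: 54 e⁻, Z=55. V5+ < Ti4+ (isoelectronic, higher Z=23 is smaller); Ti4+ < Zr4+ (same group, 1 shell fewer); Zr4+ < Sr2+ (both 36 e⁻, Z=40>38); Sr2+ < Ba2+ (same group, 1 shell fewer); Ba2+ < Cs+ (both 54 e⁻, Z=56>55).
Placing each against Ba2+: smaller — V5+, Ti4+, Zr4+, Sr2+; larger — Cs+. That's 4.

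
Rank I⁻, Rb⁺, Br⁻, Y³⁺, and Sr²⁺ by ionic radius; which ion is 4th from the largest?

Electron counts and nuclear charges: Y³⁺ (Z=39, 36 e⁻), Sr²⁺ (Z=38, 36 e⁻), Rb⁺ (Z=37, 36 e⁻), Br⁻ (Z=35, 36 e⁻), I⁻ (Z=53, 54 e⁻). Y³⁺ < Sr²⁺ (isoelectronic, higher Z=39 is smaller); Sr²⁺ < Rb⁺ (both 36 e⁻, Z=38>37); Rb⁺ < Br⁻ (isoelectronic, higher Z=37 is smaller); Br⁻ < I⁻ (same group, 1 shell fewer).
Full ascending order: Y³⁺ < Sr²⁺ < Rb⁺ < Br⁻ < I⁻. Counting from the largest, position 4 is Sr²⁺.

Sr²⁺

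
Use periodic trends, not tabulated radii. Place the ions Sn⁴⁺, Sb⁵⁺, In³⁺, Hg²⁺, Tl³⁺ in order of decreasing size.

Tabulating Z and e⁻: Sb⁵⁺: 46 e⁻, Z=51, Sn⁴⁺: 46 e⁻, Z=50, In³⁺: 46 e⁻, Z=49, Tl³⁺: 78 e⁻, Z=81, Hg²⁺: 78 e⁻, Z=80. Sb⁵⁺ < Sn⁴⁺ (both 46 e⁻, Z=51>50); Sn⁴⁺ < In³⁺ (isoelectronic, higher Z=50 is smaller); In³⁺ < Tl³⁺ (same group, 1 shell fewer); Tl³⁺ < Hg²⁺ (isoelectronic, higher Z=81 is smaller).

Hg²⁺ > Tl³⁺ > In³⁺ > Sn⁴⁺ > Sb⁵⁺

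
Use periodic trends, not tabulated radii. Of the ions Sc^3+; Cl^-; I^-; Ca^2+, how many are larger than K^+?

2

Work out protons and electrons: Sc^3+ (Z=21, 18 e⁻), Ca^2+ (Z=20, 18 e⁻), K^+ (Z=19, 18 e⁻), Cl^- (Z=17, 18 e⁻), I^- (Z=53, 54 e⁻). Sc^3+ < Ca^2+ (isoelectronic, higher Z=21 is smaller); Ca^2+ < K^+ (isoelectronic, higher Z=20 is smaller); K^+ < Cl^- (isoelectronic, higher Z=19 is smaller); Cl^- < I^- (same group, period 3 vs 5).
Placing each against K^+: smaller — Sc^3+, Ca^2+; larger — Cl^-, I^-. So 2 are larger.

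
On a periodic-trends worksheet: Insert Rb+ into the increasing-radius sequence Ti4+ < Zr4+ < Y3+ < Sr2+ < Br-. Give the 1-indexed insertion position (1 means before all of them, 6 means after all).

5

Ti4+ (Z=22, 18 e⁻), Zr4+ (Z=40, 36 e⁻), Y3+ (Z=39, 36 e⁻), Sr2+ (Z=38, 36 e⁻), Rb+ (Z=37, 36 e⁻), Br- (Z=35, 36 e⁻). Ti4+ < Zr4+ (same group, 1 shell fewer); Zr4+ < Y3+ (isoelectronic, higher Z=40 is smaller); Y3+ < Sr2+ (isoelectronic, higher Z=39 is smaller); Sr2+ < Rb+ (both 36 e⁻, Z=38>37); Rb+ < Br- (both 36 e⁻, Z=37>35).
Putting Rb+ in gives Ti4+ < Zr4+ < Y3+ < Sr2+ < Rb+ < Br-; it lands at slot 5.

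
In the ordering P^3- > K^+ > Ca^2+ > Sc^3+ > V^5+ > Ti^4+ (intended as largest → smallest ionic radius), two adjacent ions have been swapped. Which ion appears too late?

Ti^4+

Compare adjacent ions: V^5+ and Ti^4+ share 18 electrons; the higher nuclear charge on V (Z=23) contracts it more, so V^5+ < Ti^4+ — yet in this decreasing list V^5+ sits before Ti^4+. Nothing else is reversed, so Ti^4+ should move one place to the left.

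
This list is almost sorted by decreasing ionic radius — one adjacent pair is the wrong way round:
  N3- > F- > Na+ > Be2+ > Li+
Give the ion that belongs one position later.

Compare adjacent ions: Be2+ and Li+ share 2 electrons; the higher nuclear charge on Be (Z=4) contracts it more, so Be2+ < Li+ — yet in this decreasing list Be2+ sits before Li+. Nothing else is reversed, so Be2+ should move one place to the right.

Be2+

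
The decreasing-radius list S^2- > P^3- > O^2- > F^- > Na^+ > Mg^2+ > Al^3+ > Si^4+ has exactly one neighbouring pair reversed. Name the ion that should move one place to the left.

P^3-

The pair S^2-, P^3- is the wrong way round — they are isoelectronic (18 e⁻) and S has more protons than P (16 vs 15), making S^2- smaller. All other adjacent pairs agree with periodic trends, so P^3- is the misplaced ion.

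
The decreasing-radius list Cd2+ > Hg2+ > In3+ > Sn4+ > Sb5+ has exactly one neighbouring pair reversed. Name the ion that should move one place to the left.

Check each adjacent pair. Cd2+ and Hg2+ are reversed: same group and charge — period 5 sits above period 6, so Cd2+ is smaller. No other neighbouring pair contradicts the periodic trends, so Hg2+ is the ion listed too late.

Hg2+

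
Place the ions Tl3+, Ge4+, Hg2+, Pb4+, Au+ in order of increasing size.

Ge4+ < Pb4+ < Tl3+ < Hg2+ < Au+

Electron counts and nuclear charges: Ge4+ (Z=32, 28 e⁻), Pb4+ (Z=82, 78 e⁻), Tl3+ (Z=81, 78 e⁻), Hg2+ (Z=80, 78 e⁻), Au+ (Z=79, 78 e⁻). Ge4+ < Pb4+ (same group, period 4 vs 6); Pb4+ < Tl3+ (both 78 e⁻, Z=82>81); Tl3+ < Hg2+ (isoelectronic, higher Z=81 is smaller); Hg2+ < Au+ (both 78 e⁻, Z=80>79).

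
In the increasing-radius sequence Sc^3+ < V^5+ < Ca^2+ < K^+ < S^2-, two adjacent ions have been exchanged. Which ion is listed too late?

Check each adjacent pair. Sc^3+ and V^5+ are reversed: both have 18 electrons but Z(V)=23 > Z(Sc)=21, so V^5+ should be the smaller of the two. No other neighbouring pair contradicts the periodic trends, so V^5+ is the ion listed too late.

V^5+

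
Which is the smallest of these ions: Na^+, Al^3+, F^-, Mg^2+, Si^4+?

Isoelectronic series (10 e⁻ each). Size is set by nuclear charge: more protons means a smaller ion. Si^4+ (Z=14), Al^3+ (Z=13), Mg^2+ (Z=12), Na^+ (Z=11), F^- (Z=9).

Si^4+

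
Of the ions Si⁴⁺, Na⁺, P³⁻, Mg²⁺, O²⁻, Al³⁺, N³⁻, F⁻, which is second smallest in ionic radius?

Tabulating Z and e⁻: Si⁴⁺: 10 e⁻, Z=14, Al³⁺: 10 e⁻, Z=13, Mg²⁺: 10 e⁻, Z=12, Na⁺: 10 e⁻, Z=11, F⁻: 10 e⁻, Z=9, O²⁻: 10 e⁻, Z=8, N³⁻: 10 e⁻, Z=7, P³⁻: 18 e⁻, Z=15. Si⁴⁺ < Al³⁺ (isoelectronic, higher Z=14 is smaller); Al³⁺ < Mg²⁺ (both 10 e⁻, Z=13>12); Mg²⁺ < Na⁺ (both 10 e⁻, Z=12>11); Na⁺ < F⁻ (both 10 e⁻, Z=11>9); F⁻ < O²⁻ (isoelectronic, higher Z=9 is smaller); O²⁻ < N³⁻ (isoelectronic, higher Z=8 is smaller); N³⁻ < P³⁻ (same group, period 2 vs 3).
That gives Si⁴⁺ < Al³⁺ < Mg²⁺ < Na⁺ < F⁻ < O²⁻ < N³⁻ < P³⁻. From the smallest end, number 2 is Al³⁺.

Al³⁺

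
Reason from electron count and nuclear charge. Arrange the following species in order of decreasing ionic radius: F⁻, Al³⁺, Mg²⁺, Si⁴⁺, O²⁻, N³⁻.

N³⁻ > O²⁻ > F⁻ > Mg²⁺ > Al³⁺ > Si⁴⁺

Each ion has 10 electrons. The ranking follows nuclear charge in reverse — greater Z gives a smaller radius. Si⁴⁺ (Z=14), Al³⁺ (Z=13), Mg²⁺ (Z=12), F⁻ (Z=9), O²⁻ (Z=8), N³⁻ (Z=7).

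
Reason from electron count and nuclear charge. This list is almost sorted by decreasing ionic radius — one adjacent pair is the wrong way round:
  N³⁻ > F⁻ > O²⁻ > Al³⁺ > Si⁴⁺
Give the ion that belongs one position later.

F⁻

The pair F⁻, O²⁻ is the wrong way round — F⁻ and O²⁻ share 10 electrons; the higher nuclear charge on F (Z=9) contracts it more, so F⁻ < O²⁻. All other adjacent pairs agree with periodic trends, so F⁻ is the misplaced ion.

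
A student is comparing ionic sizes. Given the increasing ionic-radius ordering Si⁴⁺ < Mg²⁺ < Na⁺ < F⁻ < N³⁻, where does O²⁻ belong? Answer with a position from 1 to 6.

5

These species are isoelectronic with 10 electrons. The only difference is the number of protons: Si⁴⁺ (Z=14), Mg²⁺ (Z=12), Na⁺ (Z=11), F⁻ (Z=9), O²⁻ (Z=8), N³⁻ (Z=7). The strongest nuclear pull (Si⁴⁺) gives the smallest ion.
Merged order: Si⁴⁺ < Mg²⁺ < Na⁺ < F⁻ < O²⁻ < N³⁻ — O²⁻ is number 5.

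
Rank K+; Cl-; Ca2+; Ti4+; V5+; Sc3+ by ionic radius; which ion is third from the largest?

Isoelectronic series (18 e⁻ each). Size is set by nuclear charge: more protons means a smaller ion. V5+ (Z=23), Ti4+ (Z=22), Sc3+ (Z=21), Ca2+ (Z=20), K+ (Z=19), Cl- (Z=17).
Full ascending order: V5+ < Ti4+ < Sc3+ < Ca2+ < K+ < Cl-. Counting from the largest, position 3 is Ca2+.

Ca2+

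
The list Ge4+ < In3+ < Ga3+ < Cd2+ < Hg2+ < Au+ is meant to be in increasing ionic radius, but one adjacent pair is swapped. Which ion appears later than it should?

Ga3+

Check each adjacent pair. In3+ and Ga3+ are reversed: both in group 13 with the same charge; Ga3+ (period 4) has the smaller radius. No other neighbouring pair contradicts the periodic trends, so Ga3+ is the ion listed too late.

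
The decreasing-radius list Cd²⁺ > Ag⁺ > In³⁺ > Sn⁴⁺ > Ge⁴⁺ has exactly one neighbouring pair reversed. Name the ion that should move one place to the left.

Ag⁺

Check each adjacent pair. Cd²⁺ and Ag⁺ are reversed: they are isoelectronic (46 e⁻) and Cd has more protons than Ag (48 vs 47), making Cd²⁺ smaller. No other neighbouring pair contradicts the periodic trends, so Ag⁺ is the ion listed too late.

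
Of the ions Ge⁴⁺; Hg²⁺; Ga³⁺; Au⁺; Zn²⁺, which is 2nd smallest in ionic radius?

Work out protons and electrons: Ge⁴⁺ (Z=32, 28 e⁻), Ga³⁺ (Z=31, 28 e⁻), Zn²⁺ (Z=30, 28 e⁻), Hg²⁺ (Z=80, 78 e⁻), Au⁺ (Z=79, 78 e⁻). Ge⁴⁺ < Ga³⁺ (both 28 e⁻, Z=32>31); Ga³⁺ < Zn²⁺ (isoelectronic, higher Z=31 is smaller); Zn²⁺ < Hg²⁺ (same group, 2 shells fewer); Hg²⁺ < Au⁺ (isoelectronic, higher Z=80 is smaller).
So the order is Ge⁴⁺ < Ga³⁺ < Zn²⁺ < Hg²⁺ < Au⁺; the 2nd-smallest ion is Ga³⁺.

Ga³⁺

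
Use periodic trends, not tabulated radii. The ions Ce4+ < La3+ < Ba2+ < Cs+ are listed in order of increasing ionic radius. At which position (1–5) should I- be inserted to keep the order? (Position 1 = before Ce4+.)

5

Isoelectronic series (54 e⁻ each). Size is set by nuclear charge: more protons means a smaller ion. Ce4+ (Z=58), La3+ (Z=57), Ba2+ (Z=56), Cs+ (Z=55), I- (Z=53).
Putting I- in gives Ce4+ < La3+ < Ba2+ < Cs+ < I-; it lands at slot 5.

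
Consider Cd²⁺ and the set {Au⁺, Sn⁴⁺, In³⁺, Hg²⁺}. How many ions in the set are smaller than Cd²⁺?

2

Sn⁴⁺ has 46 e⁻ (Z=50), In³⁺ has 46 e⁻ (Z=49), Cd²⁺ has 46 e⁻ (Z=48), Hg²⁺ has 78 e⁻ (Z=80), Au⁺ has 78 e⁻ (Z=79). Sn⁴⁺ < In³⁺ (both 46 e⁻, Z=50>49); In³⁺ < Cd²⁺ (isoelectronic, higher Z=49 is smaller); Cd²⁺ < Hg²⁺ (same group, 1 shell fewer); Hg²⁺ < Au⁺ (isoelectronic, higher Z=80 is smaller).
Relative to Cd²⁺, the ions that are smaller are Sn⁴⁺, In³⁺. That's 2.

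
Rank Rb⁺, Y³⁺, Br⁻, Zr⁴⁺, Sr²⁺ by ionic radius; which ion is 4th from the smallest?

Rb⁺

Isoelectronic series (36 e⁻ each). Size is set by nuclear charge: more protons means a smaller ion. Zr⁴⁺ (Z=40), Y³⁺ (Z=39), Sr²⁺ (Z=38), Rb⁺ (Z=37), Br⁻ (Z=35).
So the order is Zr⁴⁺ < Y³⁺ < Sr²⁺ < Rb⁺ < Br⁻; the 4th-smallest ion is Rb⁺.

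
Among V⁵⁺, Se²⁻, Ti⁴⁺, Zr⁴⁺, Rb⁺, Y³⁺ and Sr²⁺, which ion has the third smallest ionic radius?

Zr⁴⁺

Tabulating Z and e⁻: V⁵⁺ (Z=23, 18 e⁻), Ti⁴⁺ (Z=22, 18 e⁻), Zr⁴⁺ (Z=40, 36 e⁻), Y³⁺ (Z=39, 36 e⁻), Sr²⁺ (Z=38, 36 e⁻), Rb⁺ (Z=37, 36 e⁻), Se²⁻ (Z=34, 36 e⁻). V⁵⁺ < Ti⁴⁺ (isoelectronic, higher Z=23 is smaller); Ti⁴⁺ < Zr⁴⁺ (same group, period 4 vs 5); Zr⁴⁺ < Y³⁺ (both 36 e⁻, Z=40>39); Y³⁺ < Sr²⁺ (isoelectronic, higher Z=39 is smaller); Sr²⁺ < Rb⁺ (both 36 e⁻, Z=38>37); Rb⁺ < Se²⁻ (both 36 e⁻, Z=37>34).
Ordering: V⁵⁺ < Ti⁴⁺ < Zr⁴⁺ < Y³⁺ < Sr²⁺ < Rb⁺ < Se²⁻. The third smallest is Zr⁴⁺.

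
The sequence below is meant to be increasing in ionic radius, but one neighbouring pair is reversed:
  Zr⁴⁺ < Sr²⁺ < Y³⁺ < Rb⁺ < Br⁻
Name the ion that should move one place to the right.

Sr²⁺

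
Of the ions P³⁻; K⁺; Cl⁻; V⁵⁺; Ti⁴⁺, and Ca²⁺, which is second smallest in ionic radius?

Isoelectronic series (18 e⁻ each). Size is set by nuclear charge: more protons means a smaller ion. V⁵⁺ (Z=23), Ti⁴⁺ (Z=22), Ca²⁺ (Z=20), K⁺ (Z=19), Cl⁻ (Z=17), P³⁻ (Z=15).
Ordering: V⁵⁺ < Ti⁴⁺ < Ca²⁺ < K⁺ < Cl⁻ < P³⁻. The second smallest is Ti⁴⁺.

Ti⁴⁺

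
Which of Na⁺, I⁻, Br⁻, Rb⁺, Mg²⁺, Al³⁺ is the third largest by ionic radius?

Rb⁺

Work out protons and electrons: Al³⁺ (Z=13, 10 e⁻), Mg²⁺ (Z=12, 10 e⁻), Na⁺ (Z=11, 10 e⁻), Rb⁺ (Z=37, 36 e⁻), Br⁻ (Z=35, 36 e⁻), I⁻ (Z=53, 54 e⁻). Al³⁺ < Mg²⁺ (isoelectronic, higher Z=13 is smaller); Mg²⁺ < Na⁺ (both 10 e⁻, Z=12>11); Na⁺ < Rb⁺ (same group, 2 shells fewer); Rb⁺ < Br⁻ (isoelectronic, higher Z=37 is smaller); Br⁻ < I⁻ (same group, period 4 vs 5).
Full ascending order: Al³⁺ < Mg²⁺ < Na⁺ < Rb⁺ < Br⁻ < I⁻. Counting from the largest, position 3 is Rb⁺.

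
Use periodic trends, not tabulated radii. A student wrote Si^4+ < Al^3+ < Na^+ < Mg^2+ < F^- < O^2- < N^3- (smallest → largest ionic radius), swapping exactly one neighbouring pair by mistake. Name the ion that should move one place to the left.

Scanning neighbour by neighbour, only Na^+/Mg^2+ violates a trend: they are isoelectronic (10 e⁻) and Mg has more protons than Na (12 vs 11), making Mg^2+ smaller. That makes Mg^2+ the one sitting a position late relative to where it belongs.

Mg^2+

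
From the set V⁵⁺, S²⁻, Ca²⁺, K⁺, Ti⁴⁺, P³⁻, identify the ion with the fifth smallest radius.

S²⁻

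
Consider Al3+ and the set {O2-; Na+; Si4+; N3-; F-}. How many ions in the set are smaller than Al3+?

1

All of these have 10 electrons (isoelectronic). With the same electron cloud, the ion with the most protons pulls it in tightest. Nuclear charges: Si4+ (Z=14), Al3+ (Z=13), Na+ (Z=11), F- (Z=9), O2- (Z=8), N3- (Z=7). Highest Z is smallest.
Overall: Si4+ < Al3+ < Na+ < F- < O2- < N3-. Al3+ has 1 below it and 4 above. Count: 1.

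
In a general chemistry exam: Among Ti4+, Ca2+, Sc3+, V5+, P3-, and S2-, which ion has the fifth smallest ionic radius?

All of these have 18 electrons (isoelectronic). With the same electron cloud, the ion with the most protons pulls it in tightest. Nuclear charges: V5+ (Z=23), Ti4+ (Z=22), Sc3+ (Z=21), Ca2+ (Z=20), S2- (Z=16), P3- (Z=15). Highest Z is smallest.
Full ascending order: V5+ < Ti4+ < Sc3+ < Ca2+ < S2- < P3-. Counting from the smallest, position 5 is S2-.

S2-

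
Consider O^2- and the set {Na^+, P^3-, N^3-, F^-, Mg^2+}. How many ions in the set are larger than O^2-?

2

Tabulating Z and e⁻: Mg^2+: 10 e⁻, Z=12, Na^+: 10 e⁻, Z=11, F^-: 10 e⁻, Z=9, O^2-: 10 e⁻, Z=8, N^3-: 10 e⁻, Z=7, P^3-: 18 e⁻, Z=15. Mg^2+ < Na^+ (isoelectronic, higher Z=12 is smaller); Na^+ < F^- (isoelectronic, higher Z=11 is smaller); F^- < O^2- (isoelectronic, higher Z=9 is smaller); O^2- < N^3- (isoelectronic, higher Z=8 is smaller); N^3- < P^3- (same group, 1 shell fewer).
Overall: Mg^2+ < Na^+ < F^- < O^2- < N^3- < P^3-. O^2- has 3 below it and 2 above. So 2 are larger.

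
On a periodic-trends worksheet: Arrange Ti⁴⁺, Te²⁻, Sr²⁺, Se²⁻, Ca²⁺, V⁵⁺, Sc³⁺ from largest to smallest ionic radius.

Te²⁻ > Se²⁻ > Sr²⁺ > Ca²⁺ > Sc³⁺ > Ti⁴⁺ > V⁵⁺

V⁵⁺ has 18 e⁻ (Z=23), Ti⁴⁺ has 18 e⁻ (Z=22), Sc³⁺ has 18 e⁻ (Z=21), Ca²⁺ has 18 e⁻ (Z=20), Sr²⁺ has 36 e⁻ (Z=38), Se²⁻ has 36 e⁻ (Z=34), Te²⁻ has 54 e⁻ (Z=52). V⁵⁺ < Ti⁴⁺ (isoelectronic, higher Z=23 is smaller); Ti⁴⁺ < Sc³⁺ (isoelectronic, higher Z=22 is smaller); Sc³⁺ < Ca²⁺ (both 18 e⁻, Z=21>20); Ca²⁺ < Sr²⁺ (same group, 1 shell fewer); Sr²⁺ < Se²⁻ (both 36 e⁻, Z=38>34); Se²⁻ < Te²⁻ (same group, 1 shell fewer).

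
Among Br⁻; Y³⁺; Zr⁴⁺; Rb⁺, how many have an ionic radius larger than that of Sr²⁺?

2

All of these have 36 electrons (isoelectronic). With the same electron cloud, the ion with the most protons pulls it in tightest. Nuclear charges: Zr⁴⁺ (Z=40), Y³⁺ (Z=39), Sr²⁺ (Z=38), Rb⁺ (Z=37), Br⁻ (Z=35). Highest Z is smallest.
Placing each against Sr²⁺: smaller — Zr⁴⁺, Y³⁺; larger — Rb⁺, Br⁻. That's 2.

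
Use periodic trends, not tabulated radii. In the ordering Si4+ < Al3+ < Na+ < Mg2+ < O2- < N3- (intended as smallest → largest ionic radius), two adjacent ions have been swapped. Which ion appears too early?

Na+

Check each adjacent pair. Na+ and Mg2+ are reversed: they are isoelectronic (10 e⁻) and Mg has more protons than Na (12 vs 11), making Mg2+ smaller. No other neighbouring pair contradicts the periodic trends, so Na+ is the ion listed too early.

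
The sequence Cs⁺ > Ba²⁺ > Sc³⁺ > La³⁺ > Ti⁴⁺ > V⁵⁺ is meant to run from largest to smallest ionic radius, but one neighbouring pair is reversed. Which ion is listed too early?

Sc³⁺

Check each adjacent pair. Sc³⁺ and La³⁺ are reversed: Sc³⁺ and La³⁺ are in one column with the same charge; the lighter period-4 ion has 2 fewer shells and is smaller. No other neighbouring pair contradicts the periodic trends, so Sc³⁺ is the ion listed too early.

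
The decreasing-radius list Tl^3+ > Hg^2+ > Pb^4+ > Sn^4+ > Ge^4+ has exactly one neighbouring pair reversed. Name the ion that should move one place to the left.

Hg^2+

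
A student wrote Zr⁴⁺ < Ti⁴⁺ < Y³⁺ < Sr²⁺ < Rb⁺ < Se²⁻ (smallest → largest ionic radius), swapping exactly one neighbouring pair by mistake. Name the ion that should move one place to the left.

Scanning neighbour by neighbour, only Zr⁴⁺/Ti⁴⁺ violates a trend: same group and charge — period 4 sits above period 5, so Ti⁴⁺ is smaller. That makes Ti⁴⁺ the one sitting a position late relative to where it belongs.

Ti⁴⁺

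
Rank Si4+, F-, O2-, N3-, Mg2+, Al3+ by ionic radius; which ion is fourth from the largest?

These species are isoelectronic with 10 electrons. The only difference is the number of protons: Si4+ (Z=14), Al3+ (Z=13), Mg2+ (Z=12), F- (Z=9), O2- (Z=8), N3- (Z=7). The strongest nuclear pull (Si4+) gives the smallest ion.
Full ascending order: Si4+ < Al3+ < Mg2+ < F- < O2- < N3-. Counting from the largest, position 4 is Mg2+.

Mg2+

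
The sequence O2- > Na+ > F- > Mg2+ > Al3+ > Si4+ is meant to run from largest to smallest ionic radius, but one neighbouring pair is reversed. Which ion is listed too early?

Compare adjacent ions: both have 10 electrons but Z(Na)=11 > Z(F)=9, so Na+ should be the smaller of the two — yet in this decreasing list Na+ sits before F-. Nothing else is reversed, so Na+ should move one place to the right.

Na+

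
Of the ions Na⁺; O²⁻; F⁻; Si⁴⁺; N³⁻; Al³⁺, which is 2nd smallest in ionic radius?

All of these have 10 electrons (isoelectronic). With the same electron cloud, the ion with the most protons pulls it in tightest. Nuclear charges: Si⁴⁺ (Z=14), Al³⁺ (Z=13), Na⁺ (Z=11), F⁻ (Z=9), O²⁻ (Z=8), N³⁻ (Z=7). Highest Z is smallest.
Full ascending order: Si⁴⁺ < Al³⁺ < Na⁺ < F⁻ < O²⁻ < N³⁻. Counting from the smallest, position 2 is Al³⁺.

Al³⁺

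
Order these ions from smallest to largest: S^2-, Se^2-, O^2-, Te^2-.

Same group, same charge. Going down the group adds an extra shell of electrons, so the ion gets larger: O^2- is highest in the group and smallest.

O^2- < S^2- < Se^2- < Te^2-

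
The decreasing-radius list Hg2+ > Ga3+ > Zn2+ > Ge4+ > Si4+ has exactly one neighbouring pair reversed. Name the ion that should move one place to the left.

Check each adjacent pair. Ga3+ and Zn2+ are reversed: Ga3+ and Zn2+ share 28 electrons; the higher nuclear charge on Ga (Z=31) contracts it more, so Ga3+ < Zn2+. No other neighbouring pair contradicts the periodic trends, so Zn2+ is the ion listed too late.

Zn2+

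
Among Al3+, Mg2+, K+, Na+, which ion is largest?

K+

Tabulating Z and e⁻: Al3+ (Z=13, 10 e⁻), Mg2+ (Z=12, 10 e⁻), Na+ (Z=11, 10 e⁻), K+ (Z=19, 18 e⁻). Al3+ < Mg2+ (isoelectronic, higher Z=13 is smaller); Mg2+ < Na+ (both 10 e⁻, Z=12>11); Na+ < K+ (same group, 1 shell fewer).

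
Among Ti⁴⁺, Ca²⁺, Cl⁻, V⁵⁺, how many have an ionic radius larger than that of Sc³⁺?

2

All of these have 18 electrons (isoelectronic). With the same electron cloud, the ion with the most protons pulls it in tightest. Nuclear charges: V⁵⁺ (Z=23), Ti⁴⁺ (Z=22), Sc³⁺ (Z=21), Ca²⁺ (Z=20), Cl⁻ (Z=17). Highest Z is smallest.
Placing each against Sc³⁺: smaller — V⁵⁺, Ti⁴⁺; larger — Ca²⁺, Cl⁻. Count: 2.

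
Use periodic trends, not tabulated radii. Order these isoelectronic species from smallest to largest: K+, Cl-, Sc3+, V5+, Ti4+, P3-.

These species are isoelectronic with 18 electrons. The only difference is the number of protons: V5+ (Z=23), Ti4+ (Z=22), Sc3+ (Z=21), K+ (Z=19), Cl- (Z=17), P3- (Z=15). The strongest nuclear pull (V5+) gives the smallest ion.

V5+ < Ti4+ < Sc3+ < K+ < Cl- < P3-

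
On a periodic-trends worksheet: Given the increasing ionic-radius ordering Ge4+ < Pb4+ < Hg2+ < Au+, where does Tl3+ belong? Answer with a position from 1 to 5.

3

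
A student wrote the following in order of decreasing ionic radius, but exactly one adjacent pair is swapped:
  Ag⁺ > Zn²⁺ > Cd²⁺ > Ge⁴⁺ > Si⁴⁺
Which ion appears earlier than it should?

Zn²⁺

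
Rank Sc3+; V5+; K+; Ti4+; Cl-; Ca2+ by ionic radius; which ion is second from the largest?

K+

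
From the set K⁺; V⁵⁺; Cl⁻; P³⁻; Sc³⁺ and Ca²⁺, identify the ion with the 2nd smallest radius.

These species are isoelectronic with 18 electrons. The only difference is the number of protons: V⁵⁺ (Z=23), Sc³⁺ (Z=21), Ca²⁺ (Z=20), K⁺ (Z=19), Cl⁻ (Z=17), P³⁻ (Z=15). The strongest nuclear pull (V⁵⁺) gives the smallest ion.
Full ascending order: V⁵⁺ < Sc³⁺ < Ca²⁺ < K⁺ < Cl⁻ < P³⁻. Counting from the smallest, position 2 is Sc³⁺.

Sc³⁺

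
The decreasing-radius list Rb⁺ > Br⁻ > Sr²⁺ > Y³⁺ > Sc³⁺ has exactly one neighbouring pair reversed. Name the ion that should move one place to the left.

Scanning neighbour by neighbour, only Rb⁺/Br⁻ violates a trend: they are isoelectronic (36 e⁻) and Rb has more protons than Br (37 vs 35), making Rb⁺ smaller. That makes Br⁻ the one sitting a position late relative to where it belongs.

Br⁻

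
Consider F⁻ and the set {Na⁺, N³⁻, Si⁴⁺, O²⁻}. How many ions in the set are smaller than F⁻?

2

Isoelectronic series (10 e⁻ each). Size is set by nuclear charge: more protons means a smaller ion. Si⁴⁺ (Z=14), Na⁺ (Z=11), F⁻ (Z=9), O²⁻ (Z=8), N³⁻ (Z=7).
Overall: Si⁴⁺ < Na⁺ < F⁻ < O²⁻ < N³⁻. F⁻ has 2 below it and 2 above. Count: 2.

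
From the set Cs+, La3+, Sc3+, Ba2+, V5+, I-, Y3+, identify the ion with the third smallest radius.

Work out protons and electrons: V5+ (Z=23, 18 e⁻), Sc3+ (Z=21, 18 e⁻), Y3+ (Z=39, 36 e⁻), La3+ (Z=57, 54 e⁻), Ba2+ (Z=56, 54 e⁻), Cs+ (Z=55, 54 e⁻), I- (Z=53, 54 e⁻). V5+ < Sc3+ (both 18 e⁻, Z=23>21); Sc3+ < Y3+ (same group, period 4 vs 5); Y3+ < La3+ (same group, 1 shell fewer); La3+ < Ba2+ (isoelectronic, higher Z=57 is smaller); Ba2+ < Cs+ (isoelectronic, higher Z=56 is smaller); Cs+ < I- (isoelectronic, higher Z=55 is smaller).
Ordering: V5+ < Sc3+ < Y3+ < La3+ < Ba2+ < Cs+ < I-. The third smallest is Y3+.

Y3+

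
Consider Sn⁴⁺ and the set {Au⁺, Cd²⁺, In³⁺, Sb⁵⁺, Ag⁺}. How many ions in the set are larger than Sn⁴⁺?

4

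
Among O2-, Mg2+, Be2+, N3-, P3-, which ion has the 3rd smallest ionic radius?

O2-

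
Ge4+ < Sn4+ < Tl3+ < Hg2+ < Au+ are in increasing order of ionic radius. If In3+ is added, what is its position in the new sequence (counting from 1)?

3

First list Z and electron count for each: Ge4+: 28 e⁻, Z=32, Sn4+: 46 e⁻, Z=50, In3+: 46 e⁻, Z=49, Tl3+: 78 e⁻, Z=81, Hg2+: 78 e⁻, Z=80, Au+: 78 e⁻, Z=79. Ge4+ < Sn4+ (same group, period 4 vs 5); Sn4+ < In3+ (isoelectronic, higher Z=50 is smaller); In3+ < Tl3+ (same group, 1 shell fewer); Tl3+ < Hg2+ (both 78 e⁻, Z=81>80); Hg2+ < Au+ (both 78 e⁻, Z=80>79).
The complete sequence is Ge4+ < Sn4+ < In3+ < Tl3+ < Hg2+ < Au+. In3+ sits at position 3.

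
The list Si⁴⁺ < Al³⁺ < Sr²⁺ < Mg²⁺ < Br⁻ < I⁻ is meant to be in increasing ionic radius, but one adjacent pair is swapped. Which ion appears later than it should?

Scanning neighbour by neighbour, only Sr²⁺/Mg²⁺ violates a trend: Mg²⁺ and Sr²⁺ are in one column with the same charge; the lighter period-3 ion has 2 fewer shells and is smaller. That makes Mg²⁺ the one sitting a position late relative to where it belongs.

Mg²⁺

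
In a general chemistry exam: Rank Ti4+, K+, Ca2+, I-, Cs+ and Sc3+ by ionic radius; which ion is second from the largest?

Cs+

Work out protons and electrons: Ti4+: 18 e⁻, Z=22, Sc3+: 18 e⁻, Z=21, Ca2+: 18 e⁻, Z=20, K+: 18 e⁻, Z=19, Cs+: 54 e⁻, Z=55, I-: 54 e⁻, Z=53. Ti4+ < Sc3+ (both 18 e⁻, Z=22>21); Sc3+ < Ca2+ (isoelectronic, higher Z=21 is smaller); Ca2+ < K+ (both 18 e⁻, Z=20>19); K+ < Cs+ (same group, 2 shells fewer); Cs+ < I- (both 54 e⁻, Z=55>53).
Ordering: Ti4+ < Sc3+ < Ca2+ < K+ < Cs+ < I-. The second largest is Cs+.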